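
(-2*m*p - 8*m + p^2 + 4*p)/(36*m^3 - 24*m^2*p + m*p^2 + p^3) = (p + 4)/(-18*m^2 + 3*m*p + p^2)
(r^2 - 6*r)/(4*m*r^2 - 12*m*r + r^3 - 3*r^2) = (r - 6)/(4*m*r - 12*m + r^2 - 3*r)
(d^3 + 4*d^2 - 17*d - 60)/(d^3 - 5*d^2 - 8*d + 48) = (d + 5)/(d - 4)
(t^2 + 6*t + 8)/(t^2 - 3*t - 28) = (t + 2)/(t - 7)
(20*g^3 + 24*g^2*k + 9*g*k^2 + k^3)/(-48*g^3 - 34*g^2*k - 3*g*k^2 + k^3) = (-10*g^2 - 7*g*k - k^2)/(24*g^2 + 5*g*k - k^2)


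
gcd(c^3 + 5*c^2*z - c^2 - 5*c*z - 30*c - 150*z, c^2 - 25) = c + 5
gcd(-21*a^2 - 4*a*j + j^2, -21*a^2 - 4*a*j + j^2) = 21*a^2 + 4*a*j - j^2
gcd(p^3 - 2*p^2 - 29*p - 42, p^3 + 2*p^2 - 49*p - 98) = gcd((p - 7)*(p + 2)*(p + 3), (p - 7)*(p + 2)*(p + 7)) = p^2 - 5*p - 14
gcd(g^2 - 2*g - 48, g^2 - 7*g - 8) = g - 8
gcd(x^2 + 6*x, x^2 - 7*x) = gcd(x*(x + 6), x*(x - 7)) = x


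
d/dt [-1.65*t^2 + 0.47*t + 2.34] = 0.47 - 3.3*t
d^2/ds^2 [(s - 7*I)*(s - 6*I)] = 2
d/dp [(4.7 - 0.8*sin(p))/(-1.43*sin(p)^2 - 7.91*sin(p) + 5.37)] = (-1.144*sin(p)^2 + 13.442*sin(p) + 32.881)*cos(p)/(2.0449*sin(p)^4 + 22.6226*sin(p)^3 + 47.2099*sin(p)^2 - 84.9534*sin(p) + 28.8369)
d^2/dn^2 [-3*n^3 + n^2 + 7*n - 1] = 2 - 18*n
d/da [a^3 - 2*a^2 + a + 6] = 3*a^2 - 4*a + 1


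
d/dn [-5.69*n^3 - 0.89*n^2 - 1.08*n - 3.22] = -17.07*n^2 - 1.78*n - 1.08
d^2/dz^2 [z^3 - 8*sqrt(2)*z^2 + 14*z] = 6*z - 16*sqrt(2)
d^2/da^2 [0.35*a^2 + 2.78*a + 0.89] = 0.700000000000000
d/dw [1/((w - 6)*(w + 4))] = 2*(1 - w)/(w^4 - 4*w^3 - 44*w^2 + 96*w + 576)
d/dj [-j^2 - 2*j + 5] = -2*j - 2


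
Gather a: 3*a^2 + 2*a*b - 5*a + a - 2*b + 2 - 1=3*a^2 + a*(2*b - 4) - 2*b + 1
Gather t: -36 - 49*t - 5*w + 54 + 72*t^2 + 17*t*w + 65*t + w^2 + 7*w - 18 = 72*t^2 + t*(17*w + 16) + w^2 + 2*w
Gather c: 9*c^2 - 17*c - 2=9*c^2 - 17*c - 2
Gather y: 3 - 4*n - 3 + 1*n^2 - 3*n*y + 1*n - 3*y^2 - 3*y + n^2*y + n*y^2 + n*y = n^2 - 3*n + y^2*(n - 3) + y*(n^2 - 2*n - 3)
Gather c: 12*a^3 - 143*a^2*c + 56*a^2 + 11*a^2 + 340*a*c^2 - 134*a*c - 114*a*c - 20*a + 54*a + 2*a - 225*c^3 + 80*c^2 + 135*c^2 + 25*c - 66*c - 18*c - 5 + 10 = 12*a^3 + 67*a^2 + 36*a - 225*c^3 + c^2*(340*a + 215) + c*(-143*a^2 - 248*a - 59) + 5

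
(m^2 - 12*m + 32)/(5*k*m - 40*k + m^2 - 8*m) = (m - 4)/(5*k + m)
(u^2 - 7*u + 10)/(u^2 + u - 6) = (u - 5)/(u + 3)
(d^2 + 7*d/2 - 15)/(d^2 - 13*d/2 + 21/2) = (2*d^2 + 7*d - 30)/(2*d^2 - 13*d + 21)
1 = 1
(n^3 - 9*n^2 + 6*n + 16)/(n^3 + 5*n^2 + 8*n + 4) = (n^2 - 10*n + 16)/(n^2 + 4*n + 4)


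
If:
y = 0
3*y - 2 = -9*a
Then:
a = 2/9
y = 0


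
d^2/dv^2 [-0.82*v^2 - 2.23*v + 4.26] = -1.64000000000000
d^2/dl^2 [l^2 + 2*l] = 2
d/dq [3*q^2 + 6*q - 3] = 6*q + 6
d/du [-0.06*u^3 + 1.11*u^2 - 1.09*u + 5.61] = -0.18*u^2 + 2.22*u - 1.09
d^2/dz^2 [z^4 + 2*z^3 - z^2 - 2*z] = 12*z^2 + 12*z - 2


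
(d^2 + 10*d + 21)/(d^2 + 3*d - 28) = (d + 3)/(d - 4)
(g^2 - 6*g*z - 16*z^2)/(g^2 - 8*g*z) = (g + 2*z)/g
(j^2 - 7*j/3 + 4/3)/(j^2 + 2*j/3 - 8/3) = (j - 1)/(j + 2)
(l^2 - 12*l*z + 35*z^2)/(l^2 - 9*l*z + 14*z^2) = (-l + 5*z)/(-l + 2*z)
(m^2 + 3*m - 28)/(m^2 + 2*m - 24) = (m + 7)/(m + 6)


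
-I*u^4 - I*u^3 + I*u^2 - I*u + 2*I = (u + 2)*(u - I)*(u + I)*(-I*u + I)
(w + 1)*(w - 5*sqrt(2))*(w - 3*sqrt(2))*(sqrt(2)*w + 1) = sqrt(2)*w^4 - 15*w^3 + sqrt(2)*w^3 - 15*w^2 + 22*sqrt(2)*w^2 + 30*w + 22*sqrt(2)*w + 30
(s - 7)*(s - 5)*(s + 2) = s^3 - 10*s^2 + 11*s + 70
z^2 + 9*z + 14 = (z + 2)*(z + 7)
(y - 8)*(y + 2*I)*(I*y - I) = I*y^3 - 2*y^2 - 9*I*y^2 + 18*y + 8*I*y - 16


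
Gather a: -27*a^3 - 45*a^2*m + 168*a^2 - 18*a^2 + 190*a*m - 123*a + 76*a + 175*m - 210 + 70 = -27*a^3 + a^2*(150 - 45*m) + a*(190*m - 47) + 175*m - 140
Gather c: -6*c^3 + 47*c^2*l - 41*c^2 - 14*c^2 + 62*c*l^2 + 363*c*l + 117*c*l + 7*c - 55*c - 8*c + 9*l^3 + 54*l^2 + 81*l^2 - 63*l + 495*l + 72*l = -6*c^3 + c^2*(47*l - 55) + c*(62*l^2 + 480*l - 56) + 9*l^3 + 135*l^2 + 504*l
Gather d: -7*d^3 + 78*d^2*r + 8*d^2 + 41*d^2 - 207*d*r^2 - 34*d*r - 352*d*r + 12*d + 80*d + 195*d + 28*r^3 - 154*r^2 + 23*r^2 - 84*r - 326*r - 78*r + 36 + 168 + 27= -7*d^3 + d^2*(78*r + 49) + d*(-207*r^2 - 386*r + 287) + 28*r^3 - 131*r^2 - 488*r + 231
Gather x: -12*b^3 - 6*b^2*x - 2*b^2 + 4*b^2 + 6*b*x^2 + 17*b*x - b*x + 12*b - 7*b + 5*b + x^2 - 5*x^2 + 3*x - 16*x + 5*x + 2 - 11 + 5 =-12*b^3 + 2*b^2 + 10*b + x^2*(6*b - 4) + x*(-6*b^2 + 16*b - 8) - 4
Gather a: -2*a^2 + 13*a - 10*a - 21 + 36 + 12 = -2*a^2 + 3*a + 27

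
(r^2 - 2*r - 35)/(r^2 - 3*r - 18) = (-r^2 + 2*r + 35)/(-r^2 + 3*r + 18)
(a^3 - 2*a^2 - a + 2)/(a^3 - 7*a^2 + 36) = (a^3 - 2*a^2 - a + 2)/(a^3 - 7*a^2 + 36)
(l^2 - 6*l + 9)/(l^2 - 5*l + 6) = (l - 3)/(l - 2)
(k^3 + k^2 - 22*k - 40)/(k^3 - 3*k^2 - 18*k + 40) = (k + 2)/(k - 2)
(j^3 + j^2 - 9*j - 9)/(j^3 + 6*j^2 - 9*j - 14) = (j^2 - 9)/(j^2 + 5*j - 14)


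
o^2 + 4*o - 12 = (o - 2)*(o + 6)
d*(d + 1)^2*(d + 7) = d^4 + 9*d^3 + 15*d^2 + 7*d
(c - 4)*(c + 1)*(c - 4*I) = c^3 - 3*c^2 - 4*I*c^2 - 4*c + 12*I*c + 16*I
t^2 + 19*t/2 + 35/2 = (t + 5/2)*(t + 7)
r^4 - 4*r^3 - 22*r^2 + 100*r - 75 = (r - 5)*(r - 3)*(r - 1)*(r + 5)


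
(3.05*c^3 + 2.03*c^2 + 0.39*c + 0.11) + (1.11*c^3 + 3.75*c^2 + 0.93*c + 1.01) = 4.16*c^3 + 5.78*c^2 + 1.32*c + 1.12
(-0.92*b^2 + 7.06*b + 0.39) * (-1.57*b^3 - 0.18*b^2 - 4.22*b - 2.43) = 1.4444*b^5 - 10.9186*b^4 + 1.9993*b^3 - 27.6278*b^2 - 18.8016*b - 0.9477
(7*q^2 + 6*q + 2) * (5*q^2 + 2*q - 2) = 35*q^4 + 44*q^3 + 8*q^2 - 8*q - 4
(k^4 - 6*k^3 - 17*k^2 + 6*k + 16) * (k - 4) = k^5 - 10*k^4 + 7*k^3 + 74*k^2 - 8*k - 64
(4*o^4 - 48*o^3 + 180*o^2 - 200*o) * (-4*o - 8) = -16*o^5 + 160*o^4 - 336*o^3 - 640*o^2 + 1600*o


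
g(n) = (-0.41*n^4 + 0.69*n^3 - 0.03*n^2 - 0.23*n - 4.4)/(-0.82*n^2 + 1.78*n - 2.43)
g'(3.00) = 2.70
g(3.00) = 4.46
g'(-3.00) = -2.52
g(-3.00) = 3.68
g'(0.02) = 1.44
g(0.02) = 1.84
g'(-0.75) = 0.39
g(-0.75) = 1.10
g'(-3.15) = -2.69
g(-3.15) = 4.07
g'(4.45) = 4.62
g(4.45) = 9.86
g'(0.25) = 1.54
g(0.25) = 2.19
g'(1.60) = -0.37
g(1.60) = 2.80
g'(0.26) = 1.54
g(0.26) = 2.20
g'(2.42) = 1.52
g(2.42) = 3.22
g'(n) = (1.64*n - 1.78)*(-0.41*n^4 + 0.69*n^3 - 0.03*n^2 - 0.23*n - 4.4)/(-0.82*n^2 + 1.78*n - 2.43)^2 + (-1.64*n^3 + 2.07*n^2 - 0.06*n - 0.23)/(-0.82*n^2 + 1.78*n - 2.43) = (0.6724*n^5 - 2.7552*n^4 + 6.4416*n^3 - 5.2721*n^2 - 7.0702*n + 8.3909)/(0.6724*n^4 - 2.9192*n^3 + 7.1536*n^2 - 8.6508*n + 5.9049)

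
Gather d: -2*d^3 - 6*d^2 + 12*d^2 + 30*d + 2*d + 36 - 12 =-2*d^3 + 6*d^2 + 32*d + 24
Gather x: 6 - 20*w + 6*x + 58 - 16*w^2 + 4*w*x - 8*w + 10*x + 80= -16*w^2 - 28*w + x*(4*w + 16) + 144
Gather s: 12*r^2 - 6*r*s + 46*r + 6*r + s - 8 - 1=12*r^2 + 52*r + s*(1 - 6*r) - 9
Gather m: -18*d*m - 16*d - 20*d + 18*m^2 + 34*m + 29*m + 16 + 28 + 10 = -36*d + 18*m^2 + m*(63 - 18*d) + 54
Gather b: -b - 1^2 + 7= 6 - b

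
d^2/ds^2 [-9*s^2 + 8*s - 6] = -18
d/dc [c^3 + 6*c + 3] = 3*c^2 + 6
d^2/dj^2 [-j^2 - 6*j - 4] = -2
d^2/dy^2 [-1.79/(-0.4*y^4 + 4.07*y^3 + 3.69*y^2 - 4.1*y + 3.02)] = ((-8.592*y^2 + 43.7118*y + 13.2102)*(-0.4*y^4 + 4.07*y^3 + 3.69*y^2 - 4.1*y + 3.02) - 1.79*(1.6*y^3 - 12.21*y^2 - 7.38*y + 4.1)*(3.2*y^3 - 24.42*y^2 - 14.76*y + 8.2))/(-0.4*y^4 + 4.07*y^3 + 3.69*y^2 - 4.1*y + 3.02)^3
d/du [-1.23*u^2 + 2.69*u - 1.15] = 2.69 - 2.46*u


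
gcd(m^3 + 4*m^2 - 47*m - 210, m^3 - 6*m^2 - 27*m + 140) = m^2 - 2*m - 35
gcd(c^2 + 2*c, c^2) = c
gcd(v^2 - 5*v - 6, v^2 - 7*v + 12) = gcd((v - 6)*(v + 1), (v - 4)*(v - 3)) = 1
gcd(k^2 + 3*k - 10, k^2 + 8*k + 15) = k + 5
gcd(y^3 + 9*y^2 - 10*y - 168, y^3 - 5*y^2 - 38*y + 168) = y^2 + 2*y - 24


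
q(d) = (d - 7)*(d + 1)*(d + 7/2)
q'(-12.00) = 464.00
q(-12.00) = -1776.50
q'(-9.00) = 260.00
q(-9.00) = -704.00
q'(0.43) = -29.60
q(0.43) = -36.92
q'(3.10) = -14.67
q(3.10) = -105.53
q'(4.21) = 4.12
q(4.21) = -112.07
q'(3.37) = -10.78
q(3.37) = -108.98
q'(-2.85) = 10.62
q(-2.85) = 11.84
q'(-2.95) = 12.86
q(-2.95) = 10.67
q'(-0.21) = -26.82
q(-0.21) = -18.74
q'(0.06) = -28.29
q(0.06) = -26.19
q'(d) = (d - 7)*(d + 1) + (d - 7)*(d + 7/2) + (d + 1)*(d + 7/2)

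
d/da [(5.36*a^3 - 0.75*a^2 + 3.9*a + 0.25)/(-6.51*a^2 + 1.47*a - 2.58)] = (-34.8936*a^4 + 15.7584*a^3 - 17.1999*a^2 + 7.125*a - 10.4295)/(42.3801*a^4 - 19.1394*a^3 + 35.7525*a^2 - 7.5852*a + 6.6564)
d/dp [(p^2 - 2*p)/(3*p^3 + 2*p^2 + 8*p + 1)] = (-3*p^4 + 12*p^3 + 12*p^2 + 2*p - 2)/(9*p^6 + 12*p^5 + 52*p^4 + 38*p^3 + 68*p^2 + 16*p + 1)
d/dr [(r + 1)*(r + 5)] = 2*r + 6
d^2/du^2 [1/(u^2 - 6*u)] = 2*(-u*(u - 6) + 4*(u - 3)^2)/(u^3*(u - 6)^3)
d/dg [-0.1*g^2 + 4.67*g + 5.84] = 4.67 - 0.2*g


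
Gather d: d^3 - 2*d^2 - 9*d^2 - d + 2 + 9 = d^3 - 11*d^2 - d + 11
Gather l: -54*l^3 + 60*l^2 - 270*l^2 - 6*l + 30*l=-54*l^3 - 210*l^2 + 24*l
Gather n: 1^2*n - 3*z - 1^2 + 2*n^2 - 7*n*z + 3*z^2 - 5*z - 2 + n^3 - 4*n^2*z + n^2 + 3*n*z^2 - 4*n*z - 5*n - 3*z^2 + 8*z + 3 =n^3 + n^2*(3 - 4*z) + n*(3*z^2 - 11*z - 4)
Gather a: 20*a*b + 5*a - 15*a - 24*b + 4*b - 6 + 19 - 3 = a*(20*b - 10) - 20*b + 10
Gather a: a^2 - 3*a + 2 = a^2 - 3*a + 2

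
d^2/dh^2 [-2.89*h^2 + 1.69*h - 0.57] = -5.78000000000000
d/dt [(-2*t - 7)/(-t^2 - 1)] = 2*(-t^2 - 7*t + 1)/(t^4 + 2*t^2 + 1)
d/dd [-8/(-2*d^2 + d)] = 8*(1 - 4*d)/(d^2*(2*d - 1)^2)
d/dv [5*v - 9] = 5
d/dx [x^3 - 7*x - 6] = 3*x^2 - 7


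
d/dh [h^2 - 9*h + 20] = 2*h - 9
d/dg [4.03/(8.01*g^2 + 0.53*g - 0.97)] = (-64.5606*g - 2.1359)/(8.01*g^2 + 0.53*g - 0.97)^2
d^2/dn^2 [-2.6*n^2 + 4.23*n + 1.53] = -5.20000000000000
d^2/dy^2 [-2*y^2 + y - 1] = -4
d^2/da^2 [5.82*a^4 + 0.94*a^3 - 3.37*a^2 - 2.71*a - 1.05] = 69.84*a^2 + 5.64*a - 6.74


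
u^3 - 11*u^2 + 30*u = u*(u - 6)*(u - 5)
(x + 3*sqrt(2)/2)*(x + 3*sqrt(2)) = x^2 + 9*sqrt(2)*x/2 + 9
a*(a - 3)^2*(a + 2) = a^4 - 4*a^3 - 3*a^2 + 18*a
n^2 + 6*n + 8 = (n + 2)*(n + 4)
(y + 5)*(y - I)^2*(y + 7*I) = y^4 + 5*y^3 + 5*I*y^3 + 13*y^2 + 25*I*y^2 + 65*y - 7*I*y - 35*I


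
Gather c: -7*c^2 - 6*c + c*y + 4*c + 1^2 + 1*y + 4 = -7*c^2 + c*(y - 2) + y + 5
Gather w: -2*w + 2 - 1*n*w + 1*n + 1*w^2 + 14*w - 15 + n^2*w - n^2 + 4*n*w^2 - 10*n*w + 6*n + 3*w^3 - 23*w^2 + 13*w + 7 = -n^2 + 7*n + 3*w^3 + w^2*(4*n - 22) + w*(n^2 - 11*n + 25) - 6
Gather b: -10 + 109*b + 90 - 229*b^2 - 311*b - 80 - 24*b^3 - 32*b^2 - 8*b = -24*b^3 - 261*b^2 - 210*b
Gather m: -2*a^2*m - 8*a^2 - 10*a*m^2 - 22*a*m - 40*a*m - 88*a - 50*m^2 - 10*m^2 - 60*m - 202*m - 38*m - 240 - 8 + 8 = -8*a^2 - 88*a + m^2*(-10*a - 60) + m*(-2*a^2 - 62*a - 300) - 240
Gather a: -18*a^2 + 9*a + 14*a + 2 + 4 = -18*a^2 + 23*a + 6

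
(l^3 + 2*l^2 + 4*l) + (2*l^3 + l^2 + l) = 3*l^3 + 3*l^2 + 5*l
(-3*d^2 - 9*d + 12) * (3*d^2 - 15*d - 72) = -9*d^4 + 18*d^3 + 387*d^2 + 468*d - 864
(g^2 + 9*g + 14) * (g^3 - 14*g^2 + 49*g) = g^5 - 5*g^4 - 63*g^3 + 245*g^2 + 686*g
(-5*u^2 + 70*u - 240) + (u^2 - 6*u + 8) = -4*u^2 + 64*u - 232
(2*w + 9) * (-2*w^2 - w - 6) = -4*w^3 - 20*w^2 - 21*w - 54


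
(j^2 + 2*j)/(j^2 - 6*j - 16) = j/(j - 8)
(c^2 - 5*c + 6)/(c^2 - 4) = (c - 3)/(c + 2)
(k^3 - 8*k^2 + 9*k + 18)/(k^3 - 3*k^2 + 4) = (k^2 - 9*k + 18)/(k^2 - 4*k + 4)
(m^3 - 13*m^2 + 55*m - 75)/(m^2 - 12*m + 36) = (m^3 - 13*m^2 + 55*m - 75)/(m^2 - 12*m + 36)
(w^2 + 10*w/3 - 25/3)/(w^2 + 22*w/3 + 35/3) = (3*w - 5)/(3*w + 7)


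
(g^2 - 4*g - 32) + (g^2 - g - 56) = 2*g^2 - 5*g - 88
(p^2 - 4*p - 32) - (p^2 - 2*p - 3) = -2*p - 29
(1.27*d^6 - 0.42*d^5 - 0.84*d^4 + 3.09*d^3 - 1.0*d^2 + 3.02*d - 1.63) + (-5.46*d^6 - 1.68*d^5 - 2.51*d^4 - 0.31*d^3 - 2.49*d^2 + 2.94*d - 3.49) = -4.19*d^6 - 2.1*d^5 - 3.35*d^4 + 2.78*d^3 - 3.49*d^2 + 5.96*d - 5.12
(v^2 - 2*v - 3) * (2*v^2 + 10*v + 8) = 2*v^4 + 6*v^3 - 18*v^2 - 46*v - 24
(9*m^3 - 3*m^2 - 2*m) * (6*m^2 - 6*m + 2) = 54*m^5 - 72*m^4 + 24*m^3 + 6*m^2 - 4*m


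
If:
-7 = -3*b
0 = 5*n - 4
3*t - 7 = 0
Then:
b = 7/3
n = 4/5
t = 7/3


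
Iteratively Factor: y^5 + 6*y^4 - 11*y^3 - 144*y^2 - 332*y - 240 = (y - 5)*(y^4 + 11*y^3 + 44*y^2 + 76*y + 48) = (y - 5)*(y + 2)*(y^3 + 9*y^2 + 26*y + 24) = (y - 5)*(y + 2)*(y + 4)*(y^2 + 5*y + 6) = (y - 5)*(y + 2)^2*(y + 4)*(y + 3)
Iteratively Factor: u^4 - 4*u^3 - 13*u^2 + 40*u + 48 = (u - 4)*(u^3 - 13*u - 12) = (u - 4)*(u + 1)*(u^2 - u - 12) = (u - 4)^2*(u + 1)*(u + 3)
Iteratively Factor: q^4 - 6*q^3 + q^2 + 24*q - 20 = (q - 1)*(q^3 - 5*q^2 - 4*q + 20) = (q - 1)*(q + 2)*(q^2 - 7*q + 10) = (q - 2)*(q - 1)*(q + 2)*(q - 5)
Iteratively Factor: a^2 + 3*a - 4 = (a - 1)*(a + 4)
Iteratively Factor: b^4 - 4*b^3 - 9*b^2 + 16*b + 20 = (b - 5)*(b^3 + b^2 - 4*b - 4) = (b - 5)*(b + 2)*(b^2 - b - 2) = (b - 5)*(b + 1)*(b + 2)*(b - 2)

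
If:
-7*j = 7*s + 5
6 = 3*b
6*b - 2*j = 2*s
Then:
No Solution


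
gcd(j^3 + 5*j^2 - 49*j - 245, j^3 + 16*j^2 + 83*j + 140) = j^2 + 12*j + 35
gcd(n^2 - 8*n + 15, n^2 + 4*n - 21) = n - 3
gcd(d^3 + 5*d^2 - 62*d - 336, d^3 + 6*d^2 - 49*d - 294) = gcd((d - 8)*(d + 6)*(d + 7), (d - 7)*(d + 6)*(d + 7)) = d^2 + 13*d + 42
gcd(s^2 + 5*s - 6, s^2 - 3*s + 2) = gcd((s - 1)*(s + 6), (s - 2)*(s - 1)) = s - 1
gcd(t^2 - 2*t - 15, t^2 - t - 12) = t + 3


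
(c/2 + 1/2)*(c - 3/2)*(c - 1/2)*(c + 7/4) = c^4/2 + 3*c^3/8 - 3*c^2/2 - 23*c/32 + 21/32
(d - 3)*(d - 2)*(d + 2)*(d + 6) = d^4 + 3*d^3 - 22*d^2 - 12*d + 72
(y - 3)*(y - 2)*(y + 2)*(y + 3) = y^4 - 13*y^2 + 36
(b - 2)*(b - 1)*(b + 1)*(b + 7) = b^4 + 5*b^3 - 15*b^2 - 5*b + 14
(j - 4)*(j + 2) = j^2 - 2*j - 8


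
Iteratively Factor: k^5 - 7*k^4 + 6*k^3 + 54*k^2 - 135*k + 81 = (k - 3)*(k^4 - 4*k^3 - 6*k^2 + 36*k - 27) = (k - 3)*(k - 1)*(k^3 - 3*k^2 - 9*k + 27) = (k - 3)^2*(k - 1)*(k^2 - 9) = (k - 3)^2*(k - 1)*(k + 3)*(k - 3)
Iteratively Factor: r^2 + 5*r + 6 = (r + 2)*(r + 3)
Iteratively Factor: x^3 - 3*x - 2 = (x + 1)*(x^2 - x - 2) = (x - 2)*(x + 1)*(x + 1)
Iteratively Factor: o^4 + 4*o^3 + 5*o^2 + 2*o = (o)*(o^3 + 4*o^2 + 5*o + 2) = o*(o + 1)*(o^2 + 3*o + 2) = o*(o + 1)*(o + 2)*(o + 1)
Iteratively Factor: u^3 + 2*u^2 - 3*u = (u - 1)*(u^2 + 3*u) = (u - 1)*(u + 3)*(u)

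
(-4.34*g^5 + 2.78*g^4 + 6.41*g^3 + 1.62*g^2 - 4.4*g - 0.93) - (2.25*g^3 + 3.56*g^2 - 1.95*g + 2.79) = -4.34*g^5 + 2.78*g^4 + 4.16*g^3 - 1.94*g^2 - 2.45*g - 3.72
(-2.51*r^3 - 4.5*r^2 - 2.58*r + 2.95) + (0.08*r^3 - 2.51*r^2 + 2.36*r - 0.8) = -2.43*r^3 - 7.01*r^2 - 0.22*r + 2.15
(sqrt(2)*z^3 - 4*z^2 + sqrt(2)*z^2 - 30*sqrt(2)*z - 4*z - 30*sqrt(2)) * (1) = sqrt(2)*z^3 - 4*z^2 + sqrt(2)*z^2 - 30*sqrt(2)*z - 4*z - 30*sqrt(2)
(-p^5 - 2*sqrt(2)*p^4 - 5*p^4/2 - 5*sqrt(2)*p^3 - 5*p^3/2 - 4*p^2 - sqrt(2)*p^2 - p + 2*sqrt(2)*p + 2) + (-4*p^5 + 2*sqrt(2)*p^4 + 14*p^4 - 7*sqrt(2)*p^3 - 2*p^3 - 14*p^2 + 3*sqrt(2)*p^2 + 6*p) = -5*p^5 + 23*p^4/2 - 12*sqrt(2)*p^3 - 9*p^3/2 - 18*p^2 + 2*sqrt(2)*p^2 + 2*sqrt(2)*p + 5*p + 2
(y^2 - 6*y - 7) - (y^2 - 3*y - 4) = -3*y - 3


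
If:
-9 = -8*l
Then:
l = 9/8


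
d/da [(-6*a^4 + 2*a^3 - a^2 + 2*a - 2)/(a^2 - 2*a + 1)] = 2*(-6*a^4 + 13*a^3 - 3*a^2 + 1)/(a^3 - 3*a^2 + 3*a - 1)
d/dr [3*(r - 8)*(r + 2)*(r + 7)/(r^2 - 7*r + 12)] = 3*(r^4 - 14*r^3 + 87*r^2 + 248*r - 1480)/(r^4 - 14*r^3 + 73*r^2 - 168*r + 144)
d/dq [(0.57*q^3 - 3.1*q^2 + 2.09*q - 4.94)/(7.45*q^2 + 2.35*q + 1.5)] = (4.2465*q^4 + 2.679*q^3 - 20.2905*q^2 + 64.306*q + 14.744)/(55.5025*q^4 + 35.015*q^3 + 27.8725*q^2 + 7.05*q + 2.25)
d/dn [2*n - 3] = 2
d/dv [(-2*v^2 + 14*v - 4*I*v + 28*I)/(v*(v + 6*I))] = 2*(-v^2*(7 + 4*I) - 28*I*v + 84)/(v^2*(v^2 + 12*I*v - 36))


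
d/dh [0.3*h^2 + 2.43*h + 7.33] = 0.6*h + 2.43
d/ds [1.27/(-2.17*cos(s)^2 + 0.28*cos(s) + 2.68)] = (0.3556 - 5.5118*cos(s))*sin(s)/(-2.17*cos(s)^2 + 0.28*cos(s) + 2.68)^2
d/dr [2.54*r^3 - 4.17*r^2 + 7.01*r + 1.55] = 7.62*r^2 - 8.34*r + 7.01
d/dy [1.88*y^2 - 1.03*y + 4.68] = 3.76*y - 1.03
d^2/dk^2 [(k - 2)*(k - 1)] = 2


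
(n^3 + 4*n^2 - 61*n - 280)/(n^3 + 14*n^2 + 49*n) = (n^2 - 3*n - 40)/(n*(n + 7))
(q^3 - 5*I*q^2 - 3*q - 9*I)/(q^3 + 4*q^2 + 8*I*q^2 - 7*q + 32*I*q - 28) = (q^2 - 6*I*q - 9)/(q^2 + q*(4 + 7*I) + 28*I)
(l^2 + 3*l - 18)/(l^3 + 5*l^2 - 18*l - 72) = (l - 3)/(l^2 - l - 12)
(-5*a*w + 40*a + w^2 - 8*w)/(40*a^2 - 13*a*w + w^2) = (w - 8)/(-8*a + w)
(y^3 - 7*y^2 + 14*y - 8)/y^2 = y - 7 + 14/y - 8/y^2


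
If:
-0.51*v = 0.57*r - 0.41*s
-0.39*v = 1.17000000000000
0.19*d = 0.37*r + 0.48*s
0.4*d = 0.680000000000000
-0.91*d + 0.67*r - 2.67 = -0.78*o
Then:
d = 1.70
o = 3.66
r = 2.04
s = -0.90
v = -3.00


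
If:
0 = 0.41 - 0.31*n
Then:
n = 1.32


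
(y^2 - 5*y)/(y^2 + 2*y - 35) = y/(y + 7)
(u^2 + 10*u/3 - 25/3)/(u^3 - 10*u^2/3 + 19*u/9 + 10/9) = 3*(u + 5)/(3*u^2 - 5*u - 2)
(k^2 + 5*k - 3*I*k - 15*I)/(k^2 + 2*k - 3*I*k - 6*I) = (k + 5)/(k + 2)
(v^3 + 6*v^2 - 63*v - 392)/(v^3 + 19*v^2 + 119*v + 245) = (v - 8)/(v + 5)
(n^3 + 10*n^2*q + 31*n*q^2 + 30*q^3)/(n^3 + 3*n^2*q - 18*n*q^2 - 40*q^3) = (-n - 3*q)/(-n + 4*q)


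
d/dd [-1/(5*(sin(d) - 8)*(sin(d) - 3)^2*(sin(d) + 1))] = (4*sin(d)^2 - 27*sin(d) + 5)*cos(d)/(5*(sin(d) - 8)^2*(sin(d) - 3)^3*(sin(d) + 1)^2)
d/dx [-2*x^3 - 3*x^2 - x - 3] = -6*x^2 - 6*x - 1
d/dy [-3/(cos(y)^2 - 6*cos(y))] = 6*(3 - cos(y))*sin(y)/((cos(y) - 6)^2*cos(y)^2)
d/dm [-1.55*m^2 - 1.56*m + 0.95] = -3.1*m - 1.56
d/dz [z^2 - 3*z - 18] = 2*z - 3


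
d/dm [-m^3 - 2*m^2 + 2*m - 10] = -3*m^2 - 4*m + 2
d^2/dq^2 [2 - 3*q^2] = -6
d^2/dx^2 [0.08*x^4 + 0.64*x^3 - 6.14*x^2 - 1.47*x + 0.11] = 0.96*x^2 + 3.84*x - 12.28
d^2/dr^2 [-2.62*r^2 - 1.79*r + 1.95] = -5.24000000000000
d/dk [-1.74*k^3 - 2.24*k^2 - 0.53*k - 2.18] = -5.22*k^2 - 4.48*k - 0.53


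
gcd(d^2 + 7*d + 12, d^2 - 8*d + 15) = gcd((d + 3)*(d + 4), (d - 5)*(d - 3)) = 1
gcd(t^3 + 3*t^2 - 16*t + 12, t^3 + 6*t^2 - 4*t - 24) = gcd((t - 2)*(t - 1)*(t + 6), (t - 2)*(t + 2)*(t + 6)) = t^2 + 4*t - 12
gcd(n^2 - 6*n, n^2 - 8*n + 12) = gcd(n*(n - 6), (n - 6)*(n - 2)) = n - 6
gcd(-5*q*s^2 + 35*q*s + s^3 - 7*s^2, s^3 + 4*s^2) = s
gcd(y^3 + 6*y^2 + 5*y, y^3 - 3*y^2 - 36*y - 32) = y + 1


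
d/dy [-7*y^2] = -14*y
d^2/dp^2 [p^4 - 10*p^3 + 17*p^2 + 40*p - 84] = 12*p^2 - 60*p + 34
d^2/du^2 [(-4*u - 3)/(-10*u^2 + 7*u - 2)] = 2*((4*u + 3)*(20*u - 7)^2 - 2*(60*u + 1)*(10*u^2 - 7*u + 2))/(10*u^2 - 7*u + 2)^3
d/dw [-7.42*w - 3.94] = -7.42000000000000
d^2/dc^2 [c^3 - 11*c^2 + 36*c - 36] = 6*c - 22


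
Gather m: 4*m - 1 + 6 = 4*m + 5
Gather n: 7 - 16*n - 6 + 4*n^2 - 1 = 4*n^2 - 16*n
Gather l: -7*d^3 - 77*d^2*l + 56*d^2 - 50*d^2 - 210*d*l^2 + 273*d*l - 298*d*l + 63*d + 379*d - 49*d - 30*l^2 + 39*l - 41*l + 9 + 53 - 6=-7*d^3 + 6*d^2 + 393*d + l^2*(-210*d - 30) + l*(-77*d^2 - 25*d - 2) + 56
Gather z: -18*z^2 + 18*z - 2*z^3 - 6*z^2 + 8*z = -2*z^3 - 24*z^2 + 26*z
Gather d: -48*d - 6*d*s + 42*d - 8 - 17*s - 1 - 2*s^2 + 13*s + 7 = d*(-6*s - 6) - 2*s^2 - 4*s - 2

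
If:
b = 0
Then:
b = 0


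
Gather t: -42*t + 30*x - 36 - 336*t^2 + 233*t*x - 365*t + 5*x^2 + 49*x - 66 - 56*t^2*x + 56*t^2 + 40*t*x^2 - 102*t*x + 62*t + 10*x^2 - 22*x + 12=t^2*(-56*x - 280) + t*(40*x^2 + 131*x - 345) + 15*x^2 + 57*x - 90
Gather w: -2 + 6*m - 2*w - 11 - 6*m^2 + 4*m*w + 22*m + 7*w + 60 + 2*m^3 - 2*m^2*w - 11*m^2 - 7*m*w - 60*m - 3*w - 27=2*m^3 - 17*m^2 - 32*m + w*(-2*m^2 - 3*m + 2) + 20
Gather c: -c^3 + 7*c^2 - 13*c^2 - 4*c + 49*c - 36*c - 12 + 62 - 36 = -c^3 - 6*c^2 + 9*c + 14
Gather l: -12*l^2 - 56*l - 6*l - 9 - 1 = -12*l^2 - 62*l - 10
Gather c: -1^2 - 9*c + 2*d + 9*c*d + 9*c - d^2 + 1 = 9*c*d - d^2 + 2*d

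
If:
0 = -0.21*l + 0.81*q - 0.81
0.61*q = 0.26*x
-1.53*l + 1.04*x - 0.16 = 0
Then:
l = 2.54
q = 1.66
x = 3.89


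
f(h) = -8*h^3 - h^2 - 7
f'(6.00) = -876.00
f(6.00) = -1771.00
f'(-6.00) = -852.00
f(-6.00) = 1685.00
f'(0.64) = -11.11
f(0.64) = -9.51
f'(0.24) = -1.86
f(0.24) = -7.17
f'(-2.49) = -143.82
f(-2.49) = 110.31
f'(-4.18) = -410.98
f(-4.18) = 559.80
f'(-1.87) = -80.19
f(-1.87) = 41.82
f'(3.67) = -330.59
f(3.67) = -415.92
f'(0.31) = -2.93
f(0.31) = -7.33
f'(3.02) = -224.93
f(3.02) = -236.47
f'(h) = -24*h^2 - 2*h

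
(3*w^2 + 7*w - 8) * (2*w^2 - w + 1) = 6*w^4 + 11*w^3 - 20*w^2 + 15*w - 8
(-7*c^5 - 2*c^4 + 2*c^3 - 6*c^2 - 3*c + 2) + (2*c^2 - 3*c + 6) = -7*c^5 - 2*c^4 + 2*c^3 - 4*c^2 - 6*c + 8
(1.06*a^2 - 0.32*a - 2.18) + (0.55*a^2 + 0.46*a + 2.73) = 1.61*a^2 + 0.14*a + 0.55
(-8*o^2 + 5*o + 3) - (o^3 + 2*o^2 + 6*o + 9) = -o^3 - 10*o^2 - o - 6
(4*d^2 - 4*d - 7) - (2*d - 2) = 4*d^2 - 6*d - 5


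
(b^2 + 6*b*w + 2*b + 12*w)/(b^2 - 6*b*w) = (b^2 + 6*b*w + 2*b + 12*w)/(b*(b - 6*w))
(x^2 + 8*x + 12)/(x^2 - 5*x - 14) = (x + 6)/(x - 7)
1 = 1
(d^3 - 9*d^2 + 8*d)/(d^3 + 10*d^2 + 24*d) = (d^2 - 9*d + 8)/(d^2 + 10*d + 24)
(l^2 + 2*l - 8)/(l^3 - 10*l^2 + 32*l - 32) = (l + 4)/(l^2 - 8*l + 16)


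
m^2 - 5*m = m*(m - 5)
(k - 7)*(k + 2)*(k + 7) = k^3 + 2*k^2 - 49*k - 98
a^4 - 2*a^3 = a^3*(a - 2)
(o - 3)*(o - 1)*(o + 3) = o^3 - o^2 - 9*o + 9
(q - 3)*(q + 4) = q^2 + q - 12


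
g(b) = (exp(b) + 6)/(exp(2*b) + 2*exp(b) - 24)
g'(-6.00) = 0.00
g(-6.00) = -0.25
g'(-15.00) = 0.00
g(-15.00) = -0.25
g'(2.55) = -0.17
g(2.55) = 0.11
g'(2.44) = -0.21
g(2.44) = 0.13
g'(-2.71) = -0.00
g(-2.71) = -0.25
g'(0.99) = -1.57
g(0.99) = -0.76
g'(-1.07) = -0.03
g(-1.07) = -0.27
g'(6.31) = -0.00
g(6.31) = 0.00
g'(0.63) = -0.42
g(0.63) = -0.47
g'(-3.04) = -0.00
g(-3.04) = -0.25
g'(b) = (exp(b) + 6)*(-2*exp(2*b) - 2*exp(b))/(exp(2*b) + 2*exp(b) - 24)^2 + exp(b)/(exp(2*b) + 2*exp(b) - 24) = -exp(b)/(exp(2*b) - 8*exp(b) + 16)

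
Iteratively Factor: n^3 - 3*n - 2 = (n + 1)*(n^2 - n - 2) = (n - 2)*(n + 1)*(n + 1)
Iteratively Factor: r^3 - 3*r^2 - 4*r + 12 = (r + 2)*(r^2 - 5*r + 6) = (r - 3)*(r + 2)*(r - 2)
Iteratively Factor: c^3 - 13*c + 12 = (c - 3)*(c^2 + 3*c - 4) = (c - 3)*(c + 4)*(c - 1)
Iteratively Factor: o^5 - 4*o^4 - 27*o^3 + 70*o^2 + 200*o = (o - 5)*(o^4 + o^3 - 22*o^2 - 40*o) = (o - 5)^2*(o^3 + 6*o^2 + 8*o) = (o - 5)^2*(o + 4)*(o^2 + 2*o) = o*(o - 5)^2*(o + 4)*(o + 2)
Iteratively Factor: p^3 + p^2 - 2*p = (p)*(p^2 + p - 2) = p*(p + 2)*(p - 1)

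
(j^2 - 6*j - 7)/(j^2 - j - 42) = (j + 1)/(j + 6)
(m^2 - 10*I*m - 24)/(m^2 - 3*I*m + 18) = (m - 4*I)/(m + 3*I)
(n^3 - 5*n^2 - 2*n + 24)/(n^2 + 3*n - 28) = (n^2 - n - 6)/(n + 7)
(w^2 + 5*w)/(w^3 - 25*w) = 1/(w - 5)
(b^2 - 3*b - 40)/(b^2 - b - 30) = (b - 8)/(b - 6)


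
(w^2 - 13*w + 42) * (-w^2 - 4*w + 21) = -w^4 + 9*w^3 + 31*w^2 - 441*w + 882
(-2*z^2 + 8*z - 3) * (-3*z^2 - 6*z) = 6*z^4 - 12*z^3 - 39*z^2 + 18*z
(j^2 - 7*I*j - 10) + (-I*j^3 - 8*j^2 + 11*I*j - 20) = -I*j^3 - 7*j^2 + 4*I*j - 30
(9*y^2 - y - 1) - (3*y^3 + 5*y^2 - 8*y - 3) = -3*y^3 + 4*y^2 + 7*y + 2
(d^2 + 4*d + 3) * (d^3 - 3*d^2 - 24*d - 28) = d^5 + d^4 - 33*d^3 - 133*d^2 - 184*d - 84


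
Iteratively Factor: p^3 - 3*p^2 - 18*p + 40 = (p - 2)*(p^2 - p - 20) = (p - 2)*(p + 4)*(p - 5)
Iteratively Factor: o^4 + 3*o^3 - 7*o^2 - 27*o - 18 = (o + 2)*(o^3 + o^2 - 9*o - 9) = (o - 3)*(o + 2)*(o^2 + 4*o + 3) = (o - 3)*(o + 1)*(o + 2)*(o + 3)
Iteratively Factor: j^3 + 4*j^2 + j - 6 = (j + 2)*(j^2 + 2*j - 3) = (j - 1)*(j + 2)*(j + 3)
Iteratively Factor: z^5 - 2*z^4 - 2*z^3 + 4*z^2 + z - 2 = (z + 1)*(z^4 - 3*z^3 + z^2 + 3*z - 2) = (z - 2)*(z + 1)*(z^3 - z^2 - z + 1) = (z - 2)*(z + 1)^2*(z^2 - 2*z + 1) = (z - 2)*(z - 1)*(z + 1)^2*(z - 1)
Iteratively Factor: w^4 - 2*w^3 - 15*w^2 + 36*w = (w - 3)*(w^3 + w^2 - 12*w) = (w - 3)*(w + 4)*(w^2 - 3*w) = (w - 3)^2*(w + 4)*(w)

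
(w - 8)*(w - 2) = w^2 - 10*w + 16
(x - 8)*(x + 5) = x^2 - 3*x - 40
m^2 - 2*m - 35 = (m - 7)*(m + 5)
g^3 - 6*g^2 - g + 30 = (g - 5)*(g - 3)*(g + 2)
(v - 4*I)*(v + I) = v^2 - 3*I*v + 4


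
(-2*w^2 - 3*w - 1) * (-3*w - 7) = 6*w^3 + 23*w^2 + 24*w + 7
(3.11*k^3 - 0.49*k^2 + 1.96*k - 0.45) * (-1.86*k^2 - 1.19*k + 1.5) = -5.7846*k^5 - 2.7895*k^4 + 1.6025*k^3 - 2.2304*k^2 + 3.4755*k - 0.675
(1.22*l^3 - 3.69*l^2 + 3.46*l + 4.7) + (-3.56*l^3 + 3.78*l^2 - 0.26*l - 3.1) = -2.34*l^3 + 0.0899999999999999*l^2 + 3.2*l + 1.6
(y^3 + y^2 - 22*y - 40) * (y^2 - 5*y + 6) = y^5 - 4*y^4 - 21*y^3 + 76*y^2 + 68*y - 240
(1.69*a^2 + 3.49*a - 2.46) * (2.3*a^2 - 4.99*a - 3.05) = 3.887*a^4 - 0.4061*a^3 - 28.2276*a^2 + 1.6309*a + 7.503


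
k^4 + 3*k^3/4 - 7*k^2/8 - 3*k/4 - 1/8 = (k - 1)*(k + 1/4)*(k + 1/2)*(k + 1)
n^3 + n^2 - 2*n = n*(n - 1)*(n + 2)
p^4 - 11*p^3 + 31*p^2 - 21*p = p*(p - 7)*(p - 3)*(p - 1)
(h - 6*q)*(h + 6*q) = h^2 - 36*q^2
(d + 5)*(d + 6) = d^2 + 11*d + 30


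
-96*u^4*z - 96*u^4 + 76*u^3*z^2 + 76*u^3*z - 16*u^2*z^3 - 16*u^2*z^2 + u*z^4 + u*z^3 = (-8*u + z)*(-6*u + z)*(-2*u + z)*(u*z + u)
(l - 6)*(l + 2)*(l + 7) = l^3 + 3*l^2 - 40*l - 84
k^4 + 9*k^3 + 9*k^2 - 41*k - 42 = (k - 2)*(k + 1)*(k + 3)*(k + 7)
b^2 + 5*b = b*(b + 5)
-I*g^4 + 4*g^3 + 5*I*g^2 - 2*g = g*(g + I)*(g + 2*I)*(-I*g + 1)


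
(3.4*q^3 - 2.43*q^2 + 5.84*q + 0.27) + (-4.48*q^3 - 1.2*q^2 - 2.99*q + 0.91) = -1.08*q^3 - 3.63*q^2 + 2.85*q + 1.18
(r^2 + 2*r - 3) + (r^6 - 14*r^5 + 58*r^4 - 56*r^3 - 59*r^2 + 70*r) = r^6 - 14*r^5 + 58*r^4 - 56*r^3 - 58*r^2 + 72*r - 3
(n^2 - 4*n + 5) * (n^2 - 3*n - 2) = n^4 - 7*n^3 + 15*n^2 - 7*n - 10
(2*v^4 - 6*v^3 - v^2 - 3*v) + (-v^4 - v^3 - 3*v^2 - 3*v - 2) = v^4 - 7*v^3 - 4*v^2 - 6*v - 2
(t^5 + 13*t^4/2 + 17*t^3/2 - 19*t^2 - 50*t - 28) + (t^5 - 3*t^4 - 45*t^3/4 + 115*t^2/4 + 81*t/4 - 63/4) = 2*t^5 + 7*t^4/2 - 11*t^3/4 + 39*t^2/4 - 119*t/4 - 175/4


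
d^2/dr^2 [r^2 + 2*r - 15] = 2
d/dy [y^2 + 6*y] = 2*y + 6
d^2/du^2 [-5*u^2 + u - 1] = -10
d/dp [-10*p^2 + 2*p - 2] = 2 - 20*p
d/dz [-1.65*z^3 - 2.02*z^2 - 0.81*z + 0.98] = -4.95*z^2 - 4.04*z - 0.81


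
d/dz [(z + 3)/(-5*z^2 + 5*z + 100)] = (-z^2 + z + (z + 3)*(2*z - 1) + 20)/(5*(-z^2 + z + 20)^2)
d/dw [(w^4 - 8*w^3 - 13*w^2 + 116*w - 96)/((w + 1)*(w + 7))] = 2*(w^5 + 8*w^4 - 50*w^3 - 194*w^2 + 5*w + 790)/(w^4 + 16*w^3 + 78*w^2 + 112*w + 49)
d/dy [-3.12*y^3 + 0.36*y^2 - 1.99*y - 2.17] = -9.36*y^2 + 0.72*y - 1.99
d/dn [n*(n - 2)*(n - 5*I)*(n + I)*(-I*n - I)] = -5*I*n^4 + n^3*(-16 + 4*I) + n^2*(12 - 9*I) + n*(16 + 10*I) + 10*I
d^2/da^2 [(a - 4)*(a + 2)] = 2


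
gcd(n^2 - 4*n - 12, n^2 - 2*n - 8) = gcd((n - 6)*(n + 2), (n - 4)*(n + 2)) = n + 2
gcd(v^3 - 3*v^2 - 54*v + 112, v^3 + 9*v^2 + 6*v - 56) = v^2 + 5*v - 14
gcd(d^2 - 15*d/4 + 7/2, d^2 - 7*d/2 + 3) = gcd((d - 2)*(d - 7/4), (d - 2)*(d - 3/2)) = d - 2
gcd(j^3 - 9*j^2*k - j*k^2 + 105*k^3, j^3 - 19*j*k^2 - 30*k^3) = j^2 - 2*j*k - 15*k^2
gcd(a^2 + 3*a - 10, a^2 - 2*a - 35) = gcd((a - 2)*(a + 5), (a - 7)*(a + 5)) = a + 5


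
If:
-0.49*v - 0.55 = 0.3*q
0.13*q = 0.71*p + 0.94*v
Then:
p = -1.62300469483568*v - 0.335680751173709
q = -1.63333333333333*v - 1.83333333333333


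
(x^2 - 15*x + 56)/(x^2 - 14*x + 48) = (x - 7)/(x - 6)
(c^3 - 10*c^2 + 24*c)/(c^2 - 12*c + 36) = c*(c - 4)/(c - 6)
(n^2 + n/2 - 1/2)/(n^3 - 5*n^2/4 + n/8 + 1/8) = 4*(n + 1)/(4*n^2 - 3*n - 1)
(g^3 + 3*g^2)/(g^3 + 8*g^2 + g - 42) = g^2/(g^2 + 5*g - 14)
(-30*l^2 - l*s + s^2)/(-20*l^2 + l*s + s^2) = (-6*l + s)/(-4*l + s)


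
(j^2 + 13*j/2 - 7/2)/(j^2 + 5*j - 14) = (j - 1/2)/(j - 2)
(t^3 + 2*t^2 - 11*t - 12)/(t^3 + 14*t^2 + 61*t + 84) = (t^2 - 2*t - 3)/(t^2 + 10*t + 21)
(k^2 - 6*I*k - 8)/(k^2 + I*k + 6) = (k - 4*I)/(k + 3*I)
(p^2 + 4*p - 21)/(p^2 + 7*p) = (p - 3)/p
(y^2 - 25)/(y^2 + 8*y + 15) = (y - 5)/(y + 3)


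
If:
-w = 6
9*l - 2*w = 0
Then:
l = -4/3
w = -6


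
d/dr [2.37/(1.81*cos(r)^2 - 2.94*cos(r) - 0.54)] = (8.5794*cos(r) - 6.9678)*sin(r)/(-1.81*cos(r)^2 + 2.94*cos(r) + 0.54)^2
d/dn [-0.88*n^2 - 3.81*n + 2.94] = -1.76*n - 3.81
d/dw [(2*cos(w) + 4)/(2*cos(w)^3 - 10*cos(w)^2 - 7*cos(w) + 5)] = 8*(-37*cos(w) + cos(2*w) + cos(3*w) - 18)*sin(w)/(-11*cos(w) - 10*cos(2*w) + cos(3*w))^2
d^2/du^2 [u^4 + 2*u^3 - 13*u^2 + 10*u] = 12*u^2 + 12*u - 26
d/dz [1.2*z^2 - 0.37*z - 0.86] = 2.4*z - 0.37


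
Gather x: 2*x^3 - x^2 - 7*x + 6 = 2*x^3 - x^2 - 7*x + 6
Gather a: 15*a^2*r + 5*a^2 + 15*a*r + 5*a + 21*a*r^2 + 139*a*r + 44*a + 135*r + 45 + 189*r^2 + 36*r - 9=a^2*(15*r + 5) + a*(21*r^2 + 154*r + 49) + 189*r^2 + 171*r + 36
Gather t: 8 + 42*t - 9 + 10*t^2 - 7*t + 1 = 10*t^2 + 35*t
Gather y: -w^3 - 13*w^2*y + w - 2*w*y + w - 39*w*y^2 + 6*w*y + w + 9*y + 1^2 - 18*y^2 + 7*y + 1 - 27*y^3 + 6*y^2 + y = -w^3 + 3*w - 27*y^3 + y^2*(-39*w - 12) + y*(-13*w^2 + 4*w + 17) + 2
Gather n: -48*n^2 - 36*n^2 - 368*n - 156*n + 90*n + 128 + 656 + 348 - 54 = -84*n^2 - 434*n + 1078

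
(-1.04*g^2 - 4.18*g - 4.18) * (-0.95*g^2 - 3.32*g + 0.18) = 0.988*g^4 + 7.4238*g^3 + 17.6614*g^2 + 13.1252*g - 0.7524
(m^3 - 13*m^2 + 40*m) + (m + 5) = m^3 - 13*m^2 + 41*m + 5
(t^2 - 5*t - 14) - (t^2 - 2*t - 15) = 1 - 3*t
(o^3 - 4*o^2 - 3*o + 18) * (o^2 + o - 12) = o^5 - 3*o^4 - 19*o^3 + 63*o^2 + 54*o - 216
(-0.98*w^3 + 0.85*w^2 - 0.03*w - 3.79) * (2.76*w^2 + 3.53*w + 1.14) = -2.7048*w^5 - 1.1134*w^4 + 1.8005*w^3 - 9.5973*w^2 - 13.4129*w - 4.3206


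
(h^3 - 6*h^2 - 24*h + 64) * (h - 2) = h^4 - 8*h^3 - 12*h^2 + 112*h - 128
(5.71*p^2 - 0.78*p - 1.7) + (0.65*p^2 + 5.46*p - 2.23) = 6.36*p^2 + 4.68*p - 3.93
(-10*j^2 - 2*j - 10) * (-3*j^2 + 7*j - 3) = 30*j^4 - 64*j^3 + 46*j^2 - 64*j + 30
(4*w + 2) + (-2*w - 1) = 2*w + 1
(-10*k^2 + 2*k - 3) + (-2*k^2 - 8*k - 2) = -12*k^2 - 6*k - 5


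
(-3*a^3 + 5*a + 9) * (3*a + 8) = -9*a^4 - 24*a^3 + 15*a^2 + 67*a + 72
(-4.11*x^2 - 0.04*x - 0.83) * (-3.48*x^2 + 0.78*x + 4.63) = 14.3028*x^4 - 3.0666*x^3 - 16.1721*x^2 - 0.8326*x - 3.8429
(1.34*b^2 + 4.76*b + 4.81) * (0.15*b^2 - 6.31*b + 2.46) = 0.201*b^4 - 7.7414*b^3 - 26.0177*b^2 - 18.6415*b + 11.8326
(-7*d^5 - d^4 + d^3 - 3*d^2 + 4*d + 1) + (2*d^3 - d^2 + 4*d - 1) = -7*d^5 - d^4 + 3*d^3 - 4*d^2 + 8*d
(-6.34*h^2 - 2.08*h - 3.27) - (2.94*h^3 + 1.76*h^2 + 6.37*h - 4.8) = -2.94*h^3 - 8.1*h^2 - 8.45*h + 1.53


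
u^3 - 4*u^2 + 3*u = u*(u - 3)*(u - 1)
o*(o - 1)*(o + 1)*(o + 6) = o^4 + 6*o^3 - o^2 - 6*o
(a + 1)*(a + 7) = a^2 + 8*a + 7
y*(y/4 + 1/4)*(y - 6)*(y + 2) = y^4/4 - 3*y^3/4 - 4*y^2 - 3*y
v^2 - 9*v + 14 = (v - 7)*(v - 2)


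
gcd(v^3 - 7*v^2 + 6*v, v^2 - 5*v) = v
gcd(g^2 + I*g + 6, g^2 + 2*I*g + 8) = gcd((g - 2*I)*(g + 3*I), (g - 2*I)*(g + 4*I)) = g - 2*I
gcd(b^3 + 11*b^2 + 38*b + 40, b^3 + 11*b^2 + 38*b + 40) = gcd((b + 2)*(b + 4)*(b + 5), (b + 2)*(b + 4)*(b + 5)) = b^3 + 11*b^2 + 38*b + 40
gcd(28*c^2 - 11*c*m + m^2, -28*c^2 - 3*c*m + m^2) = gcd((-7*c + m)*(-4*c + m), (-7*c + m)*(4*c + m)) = 7*c - m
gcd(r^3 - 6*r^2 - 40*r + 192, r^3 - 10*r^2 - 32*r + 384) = r^2 - 2*r - 48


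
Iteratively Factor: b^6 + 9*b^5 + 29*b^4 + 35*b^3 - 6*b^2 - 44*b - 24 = (b + 3)*(b^5 + 6*b^4 + 11*b^3 + 2*b^2 - 12*b - 8) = (b + 1)*(b + 3)*(b^4 + 5*b^3 + 6*b^2 - 4*b - 8) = (b + 1)*(b + 2)*(b + 3)*(b^3 + 3*b^2 - 4) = (b + 1)*(b + 2)^2*(b + 3)*(b^2 + b - 2) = (b + 1)*(b + 2)^3*(b + 3)*(b - 1)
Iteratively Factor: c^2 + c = (c)*(c + 1)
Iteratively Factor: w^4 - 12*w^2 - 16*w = (w)*(w^3 - 12*w - 16) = w*(w - 4)*(w^2 + 4*w + 4) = w*(w - 4)*(w + 2)*(w + 2)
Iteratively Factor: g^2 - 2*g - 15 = (g + 3)*(g - 5)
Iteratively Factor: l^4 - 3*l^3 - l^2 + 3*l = (l + 1)*(l^3 - 4*l^2 + 3*l) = l*(l + 1)*(l^2 - 4*l + 3) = l*(l - 1)*(l + 1)*(l - 3)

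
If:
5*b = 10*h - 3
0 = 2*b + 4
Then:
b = -2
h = -7/10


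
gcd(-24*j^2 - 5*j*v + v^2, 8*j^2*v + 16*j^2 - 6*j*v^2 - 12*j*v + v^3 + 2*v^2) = 1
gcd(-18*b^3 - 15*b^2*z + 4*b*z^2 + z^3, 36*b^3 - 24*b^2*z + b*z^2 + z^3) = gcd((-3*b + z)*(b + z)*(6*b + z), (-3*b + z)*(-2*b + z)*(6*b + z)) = -18*b^2 + 3*b*z + z^2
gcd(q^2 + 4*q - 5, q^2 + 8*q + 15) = q + 5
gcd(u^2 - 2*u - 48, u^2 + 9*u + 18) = u + 6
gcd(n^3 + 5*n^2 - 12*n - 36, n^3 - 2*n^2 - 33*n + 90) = n^2 + 3*n - 18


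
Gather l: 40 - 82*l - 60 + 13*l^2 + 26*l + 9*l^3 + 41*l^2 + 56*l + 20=9*l^3 + 54*l^2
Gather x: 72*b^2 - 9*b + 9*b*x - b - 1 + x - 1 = 72*b^2 - 10*b + x*(9*b + 1) - 2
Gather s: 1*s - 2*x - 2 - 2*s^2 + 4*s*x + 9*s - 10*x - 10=-2*s^2 + s*(4*x + 10) - 12*x - 12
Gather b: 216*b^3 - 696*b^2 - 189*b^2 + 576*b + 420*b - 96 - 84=216*b^3 - 885*b^2 + 996*b - 180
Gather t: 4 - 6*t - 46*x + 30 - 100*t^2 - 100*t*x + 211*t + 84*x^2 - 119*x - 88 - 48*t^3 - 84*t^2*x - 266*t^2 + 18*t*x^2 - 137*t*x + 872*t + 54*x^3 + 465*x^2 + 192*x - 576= -48*t^3 + t^2*(-84*x - 366) + t*(18*x^2 - 237*x + 1077) + 54*x^3 + 549*x^2 + 27*x - 630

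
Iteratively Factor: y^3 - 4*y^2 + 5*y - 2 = (y - 2)*(y^2 - 2*y + 1) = (y - 2)*(y - 1)*(y - 1)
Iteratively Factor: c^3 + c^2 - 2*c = (c + 2)*(c^2 - c) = c*(c + 2)*(c - 1)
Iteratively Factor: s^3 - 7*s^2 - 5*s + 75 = (s - 5)*(s^2 - 2*s - 15) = (s - 5)^2*(s + 3)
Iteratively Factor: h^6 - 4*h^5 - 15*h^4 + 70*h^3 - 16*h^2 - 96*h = (h - 4)*(h^5 - 15*h^3 + 10*h^2 + 24*h) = (h - 4)*(h - 3)*(h^4 + 3*h^3 - 6*h^2 - 8*h) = h*(h - 4)*(h - 3)*(h^3 + 3*h^2 - 6*h - 8) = h*(h - 4)*(h - 3)*(h + 4)*(h^2 - h - 2) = h*(h - 4)*(h - 3)*(h + 1)*(h + 4)*(h - 2)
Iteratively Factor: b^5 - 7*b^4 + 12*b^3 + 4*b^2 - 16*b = (b - 2)*(b^4 - 5*b^3 + 2*b^2 + 8*b) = b*(b - 2)*(b^3 - 5*b^2 + 2*b + 8) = b*(b - 2)^2*(b^2 - 3*b - 4) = b*(b - 4)*(b - 2)^2*(b + 1)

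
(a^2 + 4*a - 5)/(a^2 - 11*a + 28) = (a^2 + 4*a - 5)/(a^2 - 11*a + 28)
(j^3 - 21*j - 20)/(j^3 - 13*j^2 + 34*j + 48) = (j^2 - j - 20)/(j^2 - 14*j + 48)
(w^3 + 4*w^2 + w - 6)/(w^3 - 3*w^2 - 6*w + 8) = (w + 3)/(w - 4)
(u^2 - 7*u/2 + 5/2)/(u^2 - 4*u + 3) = (u - 5/2)/(u - 3)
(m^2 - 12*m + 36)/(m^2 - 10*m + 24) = (m - 6)/(m - 4)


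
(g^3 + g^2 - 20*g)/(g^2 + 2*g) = (g^2 + g - 20)/(g + 2)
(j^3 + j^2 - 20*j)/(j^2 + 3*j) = (j^2 + j - 20)/(j + 3)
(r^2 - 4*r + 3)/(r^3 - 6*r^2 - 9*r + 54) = (r - 1)/(r^2 - 3*r - 18)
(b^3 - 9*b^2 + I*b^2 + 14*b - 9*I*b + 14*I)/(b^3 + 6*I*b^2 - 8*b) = (b^3 + b^2*(-9 + I) + b*(14 - 9*I) + 14*I)/(b*(b^2 + 6*I*b - 8))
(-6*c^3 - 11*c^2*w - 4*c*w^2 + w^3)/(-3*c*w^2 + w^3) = (6*c^3 + 11*c^2*w + 4*c*w^2 - w^3)/(w^2*(3*c - w))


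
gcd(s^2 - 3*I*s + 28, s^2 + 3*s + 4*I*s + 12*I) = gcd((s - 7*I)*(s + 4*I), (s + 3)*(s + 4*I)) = s + 4*I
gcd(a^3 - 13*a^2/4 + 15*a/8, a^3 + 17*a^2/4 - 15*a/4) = a^2 - 3*a/4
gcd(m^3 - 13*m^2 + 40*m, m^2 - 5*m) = m^2 - 5*m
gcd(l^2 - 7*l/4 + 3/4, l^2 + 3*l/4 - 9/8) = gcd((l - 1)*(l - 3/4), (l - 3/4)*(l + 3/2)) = l - 3/4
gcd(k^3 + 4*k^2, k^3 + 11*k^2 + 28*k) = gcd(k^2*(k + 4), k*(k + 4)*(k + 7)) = k^2 + 4*k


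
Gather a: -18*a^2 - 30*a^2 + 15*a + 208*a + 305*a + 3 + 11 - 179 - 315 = -48*a^2 + 528*a - 480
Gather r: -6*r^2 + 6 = 6 - 6*r^2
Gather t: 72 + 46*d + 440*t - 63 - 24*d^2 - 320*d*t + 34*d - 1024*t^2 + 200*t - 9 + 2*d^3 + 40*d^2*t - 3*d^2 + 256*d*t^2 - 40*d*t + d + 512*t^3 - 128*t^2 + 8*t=2*d^3 - 27*d^2 + 81*d + 512*t^3 + t^2*(256*d - 1152) + t*(40*d^2 - 360*d + 648)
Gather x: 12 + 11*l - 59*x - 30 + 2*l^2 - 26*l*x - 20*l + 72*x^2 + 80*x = 2*l^2 - 9*l + 72*x^2 + x*(21 - 26*l) - 18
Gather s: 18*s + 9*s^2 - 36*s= 9*s^2 - 18*s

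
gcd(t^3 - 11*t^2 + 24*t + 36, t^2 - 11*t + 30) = t - 6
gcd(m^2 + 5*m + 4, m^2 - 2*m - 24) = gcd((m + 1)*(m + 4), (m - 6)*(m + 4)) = m + 4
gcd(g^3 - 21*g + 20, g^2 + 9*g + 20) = g + 5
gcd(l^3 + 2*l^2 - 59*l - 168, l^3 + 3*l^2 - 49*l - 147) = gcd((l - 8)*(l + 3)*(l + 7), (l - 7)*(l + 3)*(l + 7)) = l^2 + 10*l + 21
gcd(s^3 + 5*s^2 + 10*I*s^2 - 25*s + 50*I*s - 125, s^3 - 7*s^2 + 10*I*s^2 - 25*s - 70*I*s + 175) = s^2 + 10*I*s - 25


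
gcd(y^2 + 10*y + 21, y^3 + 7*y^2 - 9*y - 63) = y^2 + 10*y + 21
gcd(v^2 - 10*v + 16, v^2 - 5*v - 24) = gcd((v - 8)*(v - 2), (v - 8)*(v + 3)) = v - 8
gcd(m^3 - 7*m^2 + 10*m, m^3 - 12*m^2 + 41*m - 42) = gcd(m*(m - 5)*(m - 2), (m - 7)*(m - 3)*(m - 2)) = m - 2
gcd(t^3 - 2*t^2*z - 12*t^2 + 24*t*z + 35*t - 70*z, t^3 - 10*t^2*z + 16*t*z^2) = -t + 2*z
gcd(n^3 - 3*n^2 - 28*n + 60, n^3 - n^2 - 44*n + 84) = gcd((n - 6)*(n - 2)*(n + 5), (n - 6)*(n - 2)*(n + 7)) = n^2 - 8*n + 12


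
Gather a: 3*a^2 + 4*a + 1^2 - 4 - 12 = 3*a^2 + 4*a - 15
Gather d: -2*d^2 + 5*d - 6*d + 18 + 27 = -2*d^2 - d + 45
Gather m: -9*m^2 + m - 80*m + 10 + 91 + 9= -9*m^2 - 79*m + 110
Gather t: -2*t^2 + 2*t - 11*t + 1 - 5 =-2*t^2 - 9*t - 4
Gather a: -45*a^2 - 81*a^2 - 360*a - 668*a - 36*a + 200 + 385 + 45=-126*a^2 - 1064*a + 630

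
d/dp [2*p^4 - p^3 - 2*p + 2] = 8*p^3 - 3*p^2 - 2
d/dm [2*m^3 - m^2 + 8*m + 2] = 6*m^2 - 2*m + 8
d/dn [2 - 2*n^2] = -4*n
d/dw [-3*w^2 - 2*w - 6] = -6*w - 2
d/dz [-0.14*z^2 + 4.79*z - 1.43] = 4.79 - 0.28*z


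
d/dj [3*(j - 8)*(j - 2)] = 6*j - 30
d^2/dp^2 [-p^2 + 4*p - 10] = -2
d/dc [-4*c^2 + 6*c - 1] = 6 - 8*c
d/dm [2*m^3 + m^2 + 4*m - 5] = 6*m^2 + 2*m + 4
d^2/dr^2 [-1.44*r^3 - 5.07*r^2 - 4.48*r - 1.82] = -8.64*r - 10.14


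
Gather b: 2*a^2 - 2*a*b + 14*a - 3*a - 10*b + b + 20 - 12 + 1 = 2*a^2 + 11*a + b*(-2*a - 9) + 9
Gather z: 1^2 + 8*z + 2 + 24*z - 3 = 32*z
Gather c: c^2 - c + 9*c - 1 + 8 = c^2 + 8*c + 7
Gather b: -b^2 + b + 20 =-b^2 + b + 20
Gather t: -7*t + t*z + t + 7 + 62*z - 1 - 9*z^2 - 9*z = t*(z - 6) - 9*z^2 + 53*z + 6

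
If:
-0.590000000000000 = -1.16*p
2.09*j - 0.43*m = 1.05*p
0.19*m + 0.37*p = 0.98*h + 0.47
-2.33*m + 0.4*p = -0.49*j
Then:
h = -0.26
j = 0.29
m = 0.15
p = 0.51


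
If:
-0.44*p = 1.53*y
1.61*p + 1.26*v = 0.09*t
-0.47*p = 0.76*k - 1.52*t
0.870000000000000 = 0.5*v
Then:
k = 48.72 - 122.258672248804*y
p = -3.47727272727273*y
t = 24.36 - 62.2045454545455*y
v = 1.74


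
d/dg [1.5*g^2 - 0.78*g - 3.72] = 3.0*g - 0.78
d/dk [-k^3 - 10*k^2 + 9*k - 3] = -3*k^2 - 20*k + 9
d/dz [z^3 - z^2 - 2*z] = 3*z^2 - 2*z - 2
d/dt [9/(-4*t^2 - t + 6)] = 9*(8*t + 1)/(4*t^2 + t - 6)^2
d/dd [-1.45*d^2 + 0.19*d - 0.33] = 0.19 - 2.9*d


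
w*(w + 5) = w^2 + 5*w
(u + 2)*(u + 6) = u^2 + 8*u + 12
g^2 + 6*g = g*(g + 6)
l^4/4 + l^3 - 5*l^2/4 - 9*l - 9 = (l/4 + 1/2)*(l - 3)*(l + 2)*(l + 3)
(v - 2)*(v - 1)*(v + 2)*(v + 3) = v^4 + 2*v^3 - 7*v^2 - 8*v + 12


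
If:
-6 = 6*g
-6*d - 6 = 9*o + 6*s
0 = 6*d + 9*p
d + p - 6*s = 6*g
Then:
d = 18*s - 18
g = -1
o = 34/3 - 38*s/3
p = 12 - 12*s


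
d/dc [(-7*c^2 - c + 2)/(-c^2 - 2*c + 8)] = (13*c^2 - 108*c - 4)/(c^4 + 4*c^3 - 12*c^2 - 32*c + 64)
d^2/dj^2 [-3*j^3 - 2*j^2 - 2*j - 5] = -18*j - 4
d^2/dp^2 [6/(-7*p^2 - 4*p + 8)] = 12*(49*p^2 + 28*p - 4*(7*p + 2)^2 - 56)/(7*p^2 + 4*p - 8)^3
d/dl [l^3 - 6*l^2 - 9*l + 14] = 3*l^2 - 12*l - 9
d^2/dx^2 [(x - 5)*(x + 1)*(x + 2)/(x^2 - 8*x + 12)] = 2*(23*x^3 - 246*x^2 + 1140*x - 2056)/(x^6 - 24*x^5 + 228*x^4 - 1088*x^3 + 2736*x^2 - 3456*x + 1728)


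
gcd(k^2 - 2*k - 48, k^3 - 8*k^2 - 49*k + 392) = k - 8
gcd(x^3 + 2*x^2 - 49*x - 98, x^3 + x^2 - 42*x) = x + 7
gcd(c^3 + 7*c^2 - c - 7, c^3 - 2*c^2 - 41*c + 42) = c - 1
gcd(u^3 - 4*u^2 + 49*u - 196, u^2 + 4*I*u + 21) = u + 7*I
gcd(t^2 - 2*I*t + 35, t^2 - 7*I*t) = t - 7*I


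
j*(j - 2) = j^2 - 2*j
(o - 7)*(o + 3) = o^2 - 4*o - 21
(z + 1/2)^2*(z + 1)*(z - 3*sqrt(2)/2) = z^4 - 3*sqrt(2)*z^3/2 + 2*z^3 - 3*sqrt(2)*z^2 + 5*z^2/4 - 15*sqrt(2)*z/8 + z/4 - 3*sqrt(2)/8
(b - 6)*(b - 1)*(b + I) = b^3 - 7*b^2 + I*b^2 + 6*b - 7*I*b + 6*I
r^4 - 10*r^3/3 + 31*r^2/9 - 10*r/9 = r*(r - 5/3)*(r - 1)*(r - 2/3)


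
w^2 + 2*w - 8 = (w - 2)*(w + 4)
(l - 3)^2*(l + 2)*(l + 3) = l^4 - l^3 - 15*l^2 + 9*l + 54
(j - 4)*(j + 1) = j^2 - 3*j - 4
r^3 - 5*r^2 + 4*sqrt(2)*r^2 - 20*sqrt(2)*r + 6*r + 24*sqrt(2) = (r - 3)*(r - 2)*(r + 4*sqrt(2))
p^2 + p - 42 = (p - 6)*(p + 7)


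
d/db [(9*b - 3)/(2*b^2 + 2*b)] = 3*(-3*b^2 + 2*b + 1)/(2*b^2*(b^2 + 2*b + 1))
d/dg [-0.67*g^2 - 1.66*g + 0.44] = -1.34*g - 1.66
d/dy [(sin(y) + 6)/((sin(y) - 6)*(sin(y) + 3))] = -(sin(y) + 12)*sin(y)*cos(y)/((sin(y) - 6)^2*(sin(y) + 3)^2)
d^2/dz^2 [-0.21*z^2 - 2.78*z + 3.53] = -0.420000000000000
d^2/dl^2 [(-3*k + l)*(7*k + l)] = 2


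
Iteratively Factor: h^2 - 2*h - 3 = (h + 1)*(h - 3)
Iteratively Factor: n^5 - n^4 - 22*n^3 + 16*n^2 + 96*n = (n - 4)*(n^4 + 3*n^3 - 10*n^2 - 24*n) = (n - 4)*(n + 4)*(n^3 - n^2 - 6*n) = (n - 4)*(n + 2)*(n + 4)*(n^2 - 3*n) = n*(n - 4)*(n + 2)*(n + 4)*(n - 3)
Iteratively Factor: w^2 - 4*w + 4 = (w - 2)*(w - 2)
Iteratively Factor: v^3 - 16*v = (v - 4)*(v^2 + 4*v) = v*(v - 4)*(v + 4)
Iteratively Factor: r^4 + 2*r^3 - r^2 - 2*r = (r)*(r^3 + 2*r^2 - r - 2) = r*(r - 1)*(r^2 + 3*r + 2) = r*(r - 1)*(r + 1)*(r + 2)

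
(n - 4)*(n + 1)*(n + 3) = n^3 - 13*n - 12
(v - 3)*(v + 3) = v^2 - 9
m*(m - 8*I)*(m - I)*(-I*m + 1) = -I*m^4 - 8*m^3 - I*m^2 - 8*m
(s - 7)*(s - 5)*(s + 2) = s^3 - 10*s^2 + 11*s + 70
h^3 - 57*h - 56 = (h - 8)*(h + 1)*(h + 7)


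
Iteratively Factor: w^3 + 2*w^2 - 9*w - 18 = (w + 3)*(w^2 - w - 6) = (w - 3)*(w + 3)*(w + 2)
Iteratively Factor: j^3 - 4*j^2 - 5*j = (j + 1)*(j^2 - 5*j) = j*(j + 1)*(j - 5)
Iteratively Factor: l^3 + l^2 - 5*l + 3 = (l - 1)*(l^2 + 2*l - 3) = (l - 1)^2*(l + 3)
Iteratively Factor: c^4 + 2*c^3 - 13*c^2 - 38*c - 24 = (c + 3)*(c^3 - c^2 - 10*c - 8) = (c + 1)*(c + 3)*(c^2 - 2*c - 8) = (c + 1)*(c + 2)*(c + 3)*(c - 4)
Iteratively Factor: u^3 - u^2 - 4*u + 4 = (u - 2)*(u^2 + u - 2) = (u - 2)*(u - 1)*(u + 2)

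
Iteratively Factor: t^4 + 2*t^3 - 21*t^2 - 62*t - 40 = (t - 5)*(t^3 + 7*t^2 + 14*t + 8) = (t - 5)*(t + 4)*(t^2 + 3*t + 2) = (t - 5)*(t + 2)*(t + 4)*(t + 1)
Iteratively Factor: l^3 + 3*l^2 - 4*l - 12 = (l + 3)*(l^2 - 4) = (l - 2)*(l + 3)*(l + 2)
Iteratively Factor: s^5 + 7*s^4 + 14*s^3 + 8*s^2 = (s + 1)*(s^4 + 6*s^3 + 8*s^2) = s*(s + 1)*(s^3 + 6*s^2 + 8*s) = s*(s + 1)*(s + 2)*(s^2 + 4*s) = s*(s + 1)*(s + 2)*(s + 4)*(s)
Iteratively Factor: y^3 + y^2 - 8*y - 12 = (y + 2)*(y^2 - y - 6) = (y + 2)^2*(y - 3)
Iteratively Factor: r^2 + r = (r)*(r + 1)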